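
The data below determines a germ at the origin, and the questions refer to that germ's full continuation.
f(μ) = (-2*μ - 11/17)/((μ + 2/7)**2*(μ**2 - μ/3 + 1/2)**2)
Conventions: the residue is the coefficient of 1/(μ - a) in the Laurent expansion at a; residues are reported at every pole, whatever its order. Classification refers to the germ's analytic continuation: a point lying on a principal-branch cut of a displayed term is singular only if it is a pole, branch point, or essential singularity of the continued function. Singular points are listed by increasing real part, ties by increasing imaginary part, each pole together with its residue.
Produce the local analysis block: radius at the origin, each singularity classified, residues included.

Denominator factor (μ + 2/7)^2: pole of order 2 at -2/7, modulus 2/7.
Denominator factor (μ**2 - μ/3 + 1/2)^2: discriminant -17/9, complex-conjugate roots (1/6) + ((1/6)*sqrt(17))*i and (1/6) - ((1/6)*sqrt(17))*i; poles of order 2, moduli (1/2)*sqrt(2) and (1/2)*sqrt(2).
The radius of convergence is the smallest modulus among the singular points: 2/7.
At the order-2 pole -2/7 set g(μ) = (μ - (-2/7))^2*f(μ) = (-2*μ - 11/17)/(μ**2 - μ/3 + 1/2)**2.
Order-2 pole: residue = g'(a); g'(-2/7) = -643948200/133970183, so the residue is -643948200/133970183.
The factor μ**2 - μ/3 + 1/2 splits as (μ - a)(μ - a') with a = (1/6) - ((1/6)*sqrt(17))*i, a' = (1/6) + ((1/6)*sqrt(17))*i. At the order-2 pole a set g(μ) = (μ - a)^2*f(μ) = [(-2*μ - 11/17)/(μ + 2/7)**2] / (μ - a')^2.
Order-2 pole: residue = g'(a); g'((1/6) - ((1/6)*sqrt(17))*i) = (321974100/133970183) - ((23079472164/38717382887)*sqrt(17))*i, so the residue is (321974100/133970183) - ((23079472164/38717382887)*sqrt(17))*i.
The factor μ**2 - μ/3 + 1/2 splits as (μ - a)(μ - a') with a = (1/6) + ((1/6)*sqrt(17))*i, a' = (1/6) - ((1/6)*sqrt(17))*i. At the order-2 pole a set g(μ) = (μ - a)^2*f(μ) = [(-2*μ - 11/17)/(μ + 2/7)**2] / (μ - a')^2.
Order-2 pole: residue = g'(a); g'((1/6) + ((1/6)*sqrt(17))*i) = (321974100/133970183) + ((23079472164/38717382887)*sqrt(17))*i, so the residue is (321974100/133970183) + ((23079472164/38717382887)*sqrt(17))*i.
List the singular points by increasing real part (a conjugate pair: the negative imaginary part first).

Radius of convergence at 0: 2/7.
At -2/7: a pole of order 2; residue -643948200/133970183.
At (1/6) - ((1/6)*sqrt(17))*i: a pole of order 2; residue (321974100/133970183) - ((23079472164/38717382887)*sqrt(17))*i.
At (1/6) + ((1/6)*sqrt(17))*i: a pole of order 2; residue (321974100/133970183) + ((23079472164/38717382887)*sqrt(17))*i.


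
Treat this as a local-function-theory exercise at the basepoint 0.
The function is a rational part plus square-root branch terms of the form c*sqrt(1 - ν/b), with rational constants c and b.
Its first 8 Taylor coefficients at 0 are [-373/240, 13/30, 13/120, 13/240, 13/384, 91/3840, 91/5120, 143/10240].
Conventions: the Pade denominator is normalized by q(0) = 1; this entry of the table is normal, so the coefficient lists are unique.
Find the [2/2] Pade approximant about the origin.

The Pade approximant has numerator coefficients [-373/240, 307/192, -241/768]; denominator coefficients [1, -3/4, 1/16].

Taylor coefficients needed (read off): a_0 = -373/240, a_1 = 13/30, a_2 = 13/120, a_3 = 13/240, a_4 = 13/384.
Write the denominator as Q(ν) = 1 + q1*ν + q2*ν^2. Requiring Q*f - P = O(ν^5) with deg P <= 2 kills the coefficients of ν^3..ν^4 in Q*f:
  ν^3: a_3 + q1*a_2 + q2*a_1 = 0, i.e. 13/240 + (13/120)*q1 + (13/30)*q2 = 0.
  ν^4: a_4 + q1*a_3 + q2*a_2 = 0, i.e. 13/384 + (13/240)*q1 + (13/120)*q2 = 0.
Solving this linear system: q1 = -3/4, q2 = 1/16.
The numerator is Q*f truncated at degree 2: P0 = a_0 = -373/240; P1 = a_1 + q1*a_0 = 307/192; P2 = a_2 + q1*a_1 + q2*a_0 = -241/768.


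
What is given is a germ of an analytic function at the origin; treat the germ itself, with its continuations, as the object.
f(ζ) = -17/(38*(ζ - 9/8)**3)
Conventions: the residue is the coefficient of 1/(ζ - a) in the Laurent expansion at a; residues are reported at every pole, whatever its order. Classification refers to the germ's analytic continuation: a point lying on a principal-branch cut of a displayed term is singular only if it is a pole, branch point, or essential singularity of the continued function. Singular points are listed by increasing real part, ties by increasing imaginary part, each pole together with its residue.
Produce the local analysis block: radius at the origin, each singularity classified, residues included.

Radius of convergence at 0: 9/8.
At 9/8: a pole of order 3; residue 0.

Denominator factor (ζ - 9/8)^3: pole of order 3 at 9/8, modulus 9/8.
The radius of convergence is the smallest modulus among the singular points: 9/8.
At the order-3 pole 9/8 set g(ζ) = (ζ - (9/8))^3*f(ζ) = -17/38.
Order-3 pole: residue = g''(a)/2; g''(9/8) = 0, so the residue is 0.


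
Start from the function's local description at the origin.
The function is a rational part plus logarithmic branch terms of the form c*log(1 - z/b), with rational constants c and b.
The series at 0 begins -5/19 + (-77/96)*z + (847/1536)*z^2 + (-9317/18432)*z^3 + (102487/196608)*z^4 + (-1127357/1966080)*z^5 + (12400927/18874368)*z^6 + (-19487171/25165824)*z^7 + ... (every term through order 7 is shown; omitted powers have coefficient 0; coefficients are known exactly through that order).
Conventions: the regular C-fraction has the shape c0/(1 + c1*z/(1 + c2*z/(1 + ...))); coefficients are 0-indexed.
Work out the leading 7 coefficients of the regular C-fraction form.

Taylor coefficients (read off): a_0 = -5/19, a_1 = -77/96, a_2 = 847/1536, a_3 = -9317/18432, a_4 = 102487/196608, a_5 = -1127357/1966080, a_6 = 12400927/18874368.
c0 = a_0 = -5/19. Peel one level at a time: if S = 1 + c*z/S' with S'(0) = 1, then c is the z-coefficient of S and S' = c*z/(S - 1).
S_1 = c0/f = 1 + (-1463/480)*z + (2623159/230400)*z^2 + ...; c1 = -1463/480.
S_2 = c1*z/(S_1 - 1) = 1 + (1793/480)*z + (-121/768)*z^2 + ...; c2 = 1793/480.
S_3 = c2*z/(S_2 - 1) = 1 + (55/1304)*z + (-92565/3400832)*z^2 + ...; c3 = 55/1304.
S_4 = c3*z/(S_3 - 1) = 1 + (1683/2608)*z + (-121/960)*z^2 + ...; c4 = 1683/2608.
S_5 = c4*z/(S_4 - 1) = 1 + (1793/9180)*z + (-32404889/337089600)*z^2 + ...; c5 = 1793/9180.
S_6 = c5*z/(S_5 - 1) = 1 + (18073/36720)*z + ...; c6 = 18073/36720.

The regular C-fraction coefficients are [-5/19, -1463/480, 1793/480, 55/1304, 1683/2608, 1793/9180, 18073/36720].


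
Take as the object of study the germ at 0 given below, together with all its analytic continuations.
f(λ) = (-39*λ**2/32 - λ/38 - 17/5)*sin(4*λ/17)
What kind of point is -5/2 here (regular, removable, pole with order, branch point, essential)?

The point is a regular point.

There is no denominator, hence no pole anywhere.
The factor sin(4*λ/17) is entire.
So the germ continues analytically to -5/2.


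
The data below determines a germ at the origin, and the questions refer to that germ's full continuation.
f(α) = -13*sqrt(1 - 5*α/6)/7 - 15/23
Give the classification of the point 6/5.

The term (-13/7)*sqrt(1 - α/(6/5)) has argument 1 - 6/5/(6/5) = 0 at 6/5: a square-root (algebraic, two-sheeted) branch point; the remaining terms are analytic or single-valued there.

The point is an algebraic (square-root) branch point.


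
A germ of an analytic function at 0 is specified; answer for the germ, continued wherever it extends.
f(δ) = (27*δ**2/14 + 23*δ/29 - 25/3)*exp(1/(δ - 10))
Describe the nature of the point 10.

The point is an essential singularity.

The exponent 1/(δ - (10)) has a pole at 10, so exp(1/(δ - (10))) takes every nonzero value near it: an essential singularity (not a pole of any order).


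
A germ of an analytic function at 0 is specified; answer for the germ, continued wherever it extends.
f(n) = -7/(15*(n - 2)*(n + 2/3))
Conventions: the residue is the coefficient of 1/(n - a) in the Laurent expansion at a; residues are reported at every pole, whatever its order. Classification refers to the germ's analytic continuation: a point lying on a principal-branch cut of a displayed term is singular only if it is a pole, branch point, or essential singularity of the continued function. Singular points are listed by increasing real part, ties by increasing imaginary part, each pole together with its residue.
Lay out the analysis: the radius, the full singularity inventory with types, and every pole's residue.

Radius of convergence at 0: 2/3.
At -2/3: a pole of order 1; residue 7/40.
At 2: a pole of order 1; residue -7/40.

Denominator factor (n + 2/3): pole of order 1 at -2/3, modulus 2/3.
Denominator factor (n - 2): pole of order 1 at 2, modulus 2.
The radius of convergence is the smallest modulus among the singular points: 2/3.
At the order-1 pole -2/3 set g(n) = (n - (-2/3))*f(n) = -7/(15*(n - 2)).
Simple pole: residue = g(a) at a = -2/3, which is 7/40.
At the order-1 pole 2 set g(n) = (n - (2))*f(n) = -7/(15*(n + 2/3)).
Simple pole: residue = g(a) at a = 2, which is -7/40.
List the singular points by increasing real part (a conjugate pair: the negative imaginary part first).


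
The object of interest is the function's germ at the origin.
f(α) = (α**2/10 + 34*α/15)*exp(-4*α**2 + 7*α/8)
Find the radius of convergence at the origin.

The factor exp(-4*α**2 + 7*α/8) is entire and contributes no finite singular point.
The polynomial part has no poles.
No finite singular points: the Taylor series at 0 converges everywhere.

The radius of convergence is infinite.


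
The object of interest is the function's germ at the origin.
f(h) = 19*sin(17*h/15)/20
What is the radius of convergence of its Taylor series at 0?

The radius of convergence is infinite.

The factor -sin(17*h/15) is entire and contributes no finite singular point.
The polynomial part has no poles.
No finite singular points: the Taylor series at 0 converges everywhere.


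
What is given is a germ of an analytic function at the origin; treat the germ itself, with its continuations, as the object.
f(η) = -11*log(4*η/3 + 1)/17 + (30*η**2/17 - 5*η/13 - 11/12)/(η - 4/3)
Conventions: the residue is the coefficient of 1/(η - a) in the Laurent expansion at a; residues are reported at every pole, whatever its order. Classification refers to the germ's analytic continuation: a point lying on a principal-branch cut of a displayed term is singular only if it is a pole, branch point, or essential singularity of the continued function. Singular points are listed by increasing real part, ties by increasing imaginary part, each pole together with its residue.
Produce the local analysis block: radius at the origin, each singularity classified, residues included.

Radius of convergence at 0: 3/4.
At -3/4: a logarithmic branch point.
At 4/3: a pole of order 1; residue 4529/2652.

Denominator factor (η - 4/3): pole of order 1 at 4/3, modulus 4/3.
Branch term (-11/17)*log(1 - η/(-3/4)): its argument vanishes at η = -3/4, a logarithmic branch point, modulus 3/4.
The radius of convergence is the smallest modulus among the singular points: 3/4.
The branch term is analytic at 4/3 and contributes nothing to the residue; only the rational part matters.
At the order-1 pole 4/3 set g(η) = (η - (4/3))*(rational part) = 30*η**2/17 - 5*η/13 - 11/12.
Simple pole: residue = g(a) at a = 4/3, which is 4529/2652.
List the singular points by increasing real part (a conjugate pair: the negative imaginary part first).


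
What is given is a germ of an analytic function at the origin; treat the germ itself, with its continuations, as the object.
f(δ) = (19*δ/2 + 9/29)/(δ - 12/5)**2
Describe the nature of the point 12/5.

The point is a pole of order 2.

The denominator factor δ - 12/5 vanishes at 12/5 and appears to the power 2; the numerator there equals 3351/145, nonzero, and no other factor vanishes.
Hence a pole whose order is the multiplicity, 2.


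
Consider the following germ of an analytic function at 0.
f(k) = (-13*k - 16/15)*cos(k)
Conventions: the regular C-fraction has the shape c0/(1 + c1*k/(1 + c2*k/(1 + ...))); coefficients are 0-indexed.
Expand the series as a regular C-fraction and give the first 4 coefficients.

Taylor coefficients (expand at 0): a_0 = -16/15, a_1 = -13, a_2 = 8/15, a_3 = 13/2.
c0 = a_0 = -16/15. Peel one level at a time: if S = 1 + c*k/S' with S'(0) = 1, then c is the k-coefficient of S and S' = c*k/(S - 1).
S_1 = c0/f = 1 + (-195/16)*k + (38153/256)*k^2 + ...; c1 = -195/16.
S_2 = c1*k/(S_1 - 1) = 1 + (38153/3120)*k + (38153/76050)*k^2 + ...; c2 = 38153/3120.
S_3 = c2*k/(S_2 - 1) = 1 + (-8/195)*k + ...; c3 = -8/195.

The regular C-fraction coefficients are [-16/15, -195/16, 38153/3120, -8/195].


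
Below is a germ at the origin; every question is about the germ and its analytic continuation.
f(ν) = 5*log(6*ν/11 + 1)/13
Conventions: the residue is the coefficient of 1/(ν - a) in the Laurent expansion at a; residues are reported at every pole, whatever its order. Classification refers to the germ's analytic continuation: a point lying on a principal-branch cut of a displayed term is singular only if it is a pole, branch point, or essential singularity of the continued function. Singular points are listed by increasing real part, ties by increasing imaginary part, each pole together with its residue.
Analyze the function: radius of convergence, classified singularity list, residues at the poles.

Radius of convergence at 0: 11/6.
At -11/6: a logarithmic branch point.

Branch term (5/13)*log(1 - ν/(-11/6)): its argument vanishes at ν = -11/6, a logarithmic branch point, modulus 11/6.
The radius of convergence is the smallest modulus among the singular points: 11/6.


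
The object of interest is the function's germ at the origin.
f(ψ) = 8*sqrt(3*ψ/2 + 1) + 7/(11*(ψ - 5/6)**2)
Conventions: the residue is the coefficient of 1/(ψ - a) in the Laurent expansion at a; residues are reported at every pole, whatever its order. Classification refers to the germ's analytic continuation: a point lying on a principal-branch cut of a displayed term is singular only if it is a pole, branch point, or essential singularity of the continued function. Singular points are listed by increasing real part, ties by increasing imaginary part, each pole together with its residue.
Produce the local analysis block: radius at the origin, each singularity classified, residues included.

Denominator factor (ψ - 5/6)^2: pole of order 2 at 5/6, modulus 5/6.
Branch term (8)*sqrt(1 - ψ/(-2/3)): its argument vanishes at ψ = -2/3, a square-root branch point, modulus 2/3.
The radius of convergence is the smallest modulus among the singular points: 2/3.
The branch term is analytic at 5/6 and contributes nothing to the residue; only the rational part matters.
At the order-2 pole 5/6 set g(ψ) = (ψ - (5/6))^2*(rational part) = 7/11.
Order-2 pole: residue = g'(a); g'(5/6) = 0, so the residue is 0.
List the singular points by increasing real part (a conjugate pair: the negative imaginary part first).

Radius of convergence at 0: 2/3.
At -2/3: an algebraic (square-root) branch point.
At 5/6: a pole of order 2; residue 0.


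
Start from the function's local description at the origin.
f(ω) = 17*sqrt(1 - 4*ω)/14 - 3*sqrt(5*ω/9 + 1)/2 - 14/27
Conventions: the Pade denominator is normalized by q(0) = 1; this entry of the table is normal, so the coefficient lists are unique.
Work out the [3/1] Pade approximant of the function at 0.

Taylor coefficients needed (expand at 0): a_0 = -152/189, a_1 = -239/84, a_2 = -7169/3024, a_3 = -265259/54432, a_4 = -47567245/3919104.
Write the denominator as Q(ω) = 1 + q1*ω. Requiring Q*f - P = O(ω^5) with deg P <= 3 kills the coefficients of ω^4..ω^4 in Q*f:
  ω^4: a_4 + q1*a_3 = 0, i.e. -47567245/3919104 + (-265259/54432)*q1 = 0.
Solving this linear system: q1 = -47567245/19098648.
The numerator is Q*f truncated at degree 3: P0 = a_0 = -152/189; P1 = a_1 + q1*a_0 = -80002019/94990644; P2 = a_2 + q1*a_1 = 840587557/178254048; P3 = a_3 + q1*a_2 = 59560231081/57754311552.

The Pade approximant has numerator coefficients [-152/189, -80002019/94990644, 840587557/178254048, 59560231081/57754311552]; denominator coefficients [1, -47567245/19098648].


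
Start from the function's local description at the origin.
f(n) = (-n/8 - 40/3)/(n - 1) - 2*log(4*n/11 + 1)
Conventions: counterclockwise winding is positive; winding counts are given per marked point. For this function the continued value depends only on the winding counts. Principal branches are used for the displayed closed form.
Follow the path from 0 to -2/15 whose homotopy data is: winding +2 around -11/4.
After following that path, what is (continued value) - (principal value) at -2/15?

Continued minus principal equals -(8)*pi*i.

The rational part is single-valued and drops out of the difference; each branch term changes only by its own monodromy.
(-2)*log(1 - n/(-11/4)): each positive loop around -11/4 adds 2*pi*i to the log, so winding +2 contributes (-2)*(2)*2*pi*i = -(8)*pi*i.
Summing the contributions at n = -2/15 gives -(8)*pi*i.


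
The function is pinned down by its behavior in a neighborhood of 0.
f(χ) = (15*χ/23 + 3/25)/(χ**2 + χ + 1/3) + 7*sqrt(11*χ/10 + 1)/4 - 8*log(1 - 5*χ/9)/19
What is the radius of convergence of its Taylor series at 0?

The radius of convergence is (1/3)*sqrt(3).

Denominator factor (χ**2 + χ + 1/3): discriminant -1/3, complex-conjugate roots (-1/2) + ((1/6)*sqrt(3))*i and (-1/2) - ((1/6)*sqrt(3))*i; poles of order 1, moduli (1/3)*sqrt(3) and (1/3)*sqrt(3).
Branch term (7/4)*sqrt(1 - χ/(-10/11)): its argument vanishes at χ = -10/11, a square-root branch point, modulus 10/11.
Branch term (-8/19)*log(1 - χ/(9/5)): its argument vanishes at χ = 9/5, a logarithmic branch point, modulus 9/5.
The radius of convergence is the smallest modulus among the singular points: (1/3)*sqrt(3).


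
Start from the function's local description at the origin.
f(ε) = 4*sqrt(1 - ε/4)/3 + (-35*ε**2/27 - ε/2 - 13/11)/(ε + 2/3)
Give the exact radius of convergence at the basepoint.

The radius of convergence is 2/3.

Denominator factor (ε + 2/3): pole of order 1 at -2/3, modulus 2/3.
Branch term (4/3)*sqrt(1 - ε/(4)): its argument vanishes at ε = 4, a square-root branch point, modulus 4.
The radius of convergence is the smallest modulus among the singular points: 2/3.


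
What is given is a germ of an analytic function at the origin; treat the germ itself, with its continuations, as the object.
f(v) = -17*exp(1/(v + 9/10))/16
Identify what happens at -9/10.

The point is an essential singularity.

The exponent 1/(v - (-9/10)) has a pole at -9/10, so exp(1/(v - (-9/10))) takes every nonzero value near it: an essential singularity (not a pole of any order).


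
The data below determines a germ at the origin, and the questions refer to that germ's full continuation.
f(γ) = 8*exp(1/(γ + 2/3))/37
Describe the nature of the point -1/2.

There is no denominator, hence no pole anywhere.
The essential point of exp(1/(γ - (-2/3))) is -2/3, not -1/2.
So the germ continues analytically to -1/2.

The point is a regular point.


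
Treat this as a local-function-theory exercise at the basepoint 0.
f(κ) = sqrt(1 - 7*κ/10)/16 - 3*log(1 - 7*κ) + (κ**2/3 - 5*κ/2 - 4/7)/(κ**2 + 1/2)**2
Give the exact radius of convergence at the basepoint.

Denominator factor (κ**2 + 1/2)^2: discriminant -2, complex-conjugate roots ((1/2)*sqrt(2))*i and -((1/2)*sqrt(2))*i; poles of order 2, moduli (1/2)*sqrt(2) and (1/2)*sqrt(2).
Branch term (-3)*log(1 - κ/(1/7)): its argument vanishes at κ = 1/7, a logarithmic branch point, modulus 1/7.
Branch term (1/16)*sqrt(1 - κ/(10/7)): its argument vanishes at κ = 10/7, a square-root branch point, modulus 10/7.
The radius of convergence is the smallest modulus among the singular points: 1/7.

The radius of convergence is 1/7.


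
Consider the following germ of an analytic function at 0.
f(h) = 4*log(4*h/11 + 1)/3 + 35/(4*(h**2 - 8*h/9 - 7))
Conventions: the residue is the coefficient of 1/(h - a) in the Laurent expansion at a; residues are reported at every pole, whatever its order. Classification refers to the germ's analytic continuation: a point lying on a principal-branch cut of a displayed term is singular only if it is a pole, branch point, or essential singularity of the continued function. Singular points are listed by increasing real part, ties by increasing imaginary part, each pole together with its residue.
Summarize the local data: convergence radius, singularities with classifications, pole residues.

Radius of convergence at 0: -4/9 + (1/9)*sqrt(583).
At -11/4: a logarithmic branch point.
At 4/9 - (1/9)*sqrt(583): a pole of order 1; residue -(315/4664)*sqrt(583).
At 4/9 + (1/9)*sqrt(583): a pole of order 1; residue (315/4664)*sqrt(583).

Denominator factor (h**2 - 8*h/9 - 7): discriminant 2332/81, real irrational roots 4/9 + (1/9)*sqrt(583) and 4/9 - (1/9)*sqrt(583); poles of order 1, moduli 4/9 + (1/9)*sqrt(583) and -4/9 + (1/9)*sqrt(583).
Branch term (4/3)*log(1 - h/(-11/4)): its argument vanishes at h = -11/4, a logarithmic branch point, modulus 11/4.
The radius of convergence is the smallest modulus among the singular points: -4/9 + (1/9)*sqrt(583).
The branch term is analytic at 4/9 - (1/9)*sqrt(583) and contributes nothing to the residue; only the rational part matters.
The factor h**2 - 8*h/9 - 7 splits as (h - a)(h - a') with a = 4/9 - (1/9)*sqrt(583), a' = 4/9 + (1/9)*sqrt(583). At the order-1 pole a set g(h) = (h - a)*(rational part) = [35/4] / (h - a').
Simple pole: residue = g(a) at a = 4/9 - (1/9)*sqrt(583), which is -(315/4664)*sqrt(583).
The branch term is analytic at 4/9 + (1/9)*sqrt(583) and contributes nothing to the residue; only the rational part matters.
The factor h**2 - 8*h/9 - 7 splits as (h - a)(h - a') with a = 4/9 + (1/9)*sqrt(583), a' = 4/9 - (1/9)*sqrt(583). At the order-1 pole a set g(h) = (h - a)*(rational part) = [35/4] / (h - a').
Simple pole: residue = g(a) at a = 4/9 + (1/9)*sqrt(583), which is (315/4664)*sqrt(583).
List the singular points by increasing real part (a conjugate pair: the negative imaginary part first).


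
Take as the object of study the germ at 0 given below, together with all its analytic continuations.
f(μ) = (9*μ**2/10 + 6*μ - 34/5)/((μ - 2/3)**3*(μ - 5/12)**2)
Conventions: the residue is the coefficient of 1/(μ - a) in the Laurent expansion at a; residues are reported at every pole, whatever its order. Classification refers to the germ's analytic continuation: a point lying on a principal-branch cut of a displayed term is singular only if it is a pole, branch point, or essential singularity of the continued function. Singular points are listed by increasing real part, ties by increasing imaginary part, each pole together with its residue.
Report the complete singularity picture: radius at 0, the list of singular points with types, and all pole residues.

Radius of convergence at 0: 5/12.
At 5/12: a pole of order 2; residue 13752/5.
At 2/3: a pole of order 3; residue -13752/5.

Denominator factor (μ - 2/3)^3: pole of order 3 at 2/3, modulus 2/3.
Denominator factor (μ - 5/12)^2: pole of order 2 at 5/12, modulus 5/12.
The radius of convergence is the smallest modulus among the singular points: 5/12.
At the order-2 pole 5/12 set g(μ) = (μ - (5/12))^2*f(μ) = (9*μ**2/10 + 6*μ - 34/5)/(μ - 2/3)**3.
Order-2 pole: residue = g'(a); g'(5/12) = 13752/5, so the residue is 13752/5.
At the order-3 pole 2/3 set g(μ) = (μ - (2/3))^3*f(μ) = (9*μ**2/10 + 6*μ - 34/5)/(μ - 5/12)**2.
Order-3 pole: residue = g''(a)/2; g''(2/3) = -27504/5, so the residue is -13752/5.
List the singular points by increasing real part (a conjugate pair: the negative imaginary part first).


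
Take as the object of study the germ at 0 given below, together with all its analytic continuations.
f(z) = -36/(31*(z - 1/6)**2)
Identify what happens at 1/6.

The point is a pole of order 2.

The denominator factor z - 1/6 vanishes at 1/6 and appears to the power 2; the numerator there equals -36/31, nonzero, and no other factor vanishes.
Hence a pole whose order is the multiplicity, 2.


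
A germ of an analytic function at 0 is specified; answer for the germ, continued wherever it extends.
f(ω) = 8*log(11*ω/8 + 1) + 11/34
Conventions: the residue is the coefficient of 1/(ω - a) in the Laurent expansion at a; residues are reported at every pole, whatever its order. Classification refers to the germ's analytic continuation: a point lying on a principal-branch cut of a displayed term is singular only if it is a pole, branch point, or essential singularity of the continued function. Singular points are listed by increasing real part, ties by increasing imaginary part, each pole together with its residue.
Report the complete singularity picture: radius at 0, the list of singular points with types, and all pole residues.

Branch term (8)*log(1 - ω/(-8/11)): its argument vanishes at ω = -8/11, a logarithmic branch point, modulus 8/11.
The radius of convergence is the smallest modulus among the singular points: 8/11.

Radius of convergence at 0: 8/11.
At -8/11: a logarithmic branch point.


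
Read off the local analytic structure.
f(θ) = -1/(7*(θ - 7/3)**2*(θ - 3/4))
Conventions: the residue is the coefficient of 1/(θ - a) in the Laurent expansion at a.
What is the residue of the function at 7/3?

At the order-2 pole 7/3 set g(θ) = (θ - (7/3))^2*f(θ) = -1/(7*(θ - 3/4)).
Order-2 pole: residue = g'(a); g'(7/3) = 144/2527, so the residue is 144/2527.

The residue is 144/2527.


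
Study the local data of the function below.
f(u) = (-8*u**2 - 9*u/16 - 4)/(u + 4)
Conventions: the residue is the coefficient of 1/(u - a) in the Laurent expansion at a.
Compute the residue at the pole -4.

The residue is -519/4.

At the order-1 pole -4 set g(u) = (u - (-4))*f(u) = -8*u**2 - 9*u/16 - 4.
Simple pole: residue = g(a) at a = -4, which is -519/4.


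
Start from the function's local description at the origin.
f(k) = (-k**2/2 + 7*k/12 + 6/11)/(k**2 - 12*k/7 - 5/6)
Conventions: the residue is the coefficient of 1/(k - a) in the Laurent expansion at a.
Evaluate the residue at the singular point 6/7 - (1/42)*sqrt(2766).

The residue is -23/168 + (685/851928)*sqrt(2766).

The factor k**2 - 12*k/7 - 5/6 splits as (k - a)(k - a') with a = 6/7 - (1/42)*sqrt(2766), a' = 6/7 + (1/42)*sqrt(2766). At the order-1 pole a set g(k) = (k - a)*f(k) = [-k**2/2 + 7*k/12 + 6/11] / (k - a').
Simple pole: residue = g(a) at a = 6/7 - (1/42)*sqrt(2766), which is -23/168 + (685/851928)*sqrt(2766).


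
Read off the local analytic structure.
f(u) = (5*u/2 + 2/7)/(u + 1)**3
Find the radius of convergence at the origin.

Denominator factor (u + 1)^3: pole of order 3 at -1, modulus 1.
The radius of convergence is the smallest modulus among the singular points: 1.

The radius of convergence is 1.


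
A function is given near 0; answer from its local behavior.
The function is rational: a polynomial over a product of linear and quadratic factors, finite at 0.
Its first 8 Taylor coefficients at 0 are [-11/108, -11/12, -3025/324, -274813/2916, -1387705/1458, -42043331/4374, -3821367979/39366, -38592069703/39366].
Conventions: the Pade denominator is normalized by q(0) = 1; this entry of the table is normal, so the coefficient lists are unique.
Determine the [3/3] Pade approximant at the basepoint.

Taylor coefficients needed (read off): a_0 = -11/108, a_1 = -11/12, a_2 = -3025/324, a_3 = -274813/2916, a_4 = -1387705/1458, a_5 = -42043331/4374, a_6 = -3821367979/39366.
Write the denominator as Q(v) = 1 + q1*v + q2*v^2 + q3*v^3. Requiring Q*f - P = O(v^7) with deg P <= 3 kills the coefficients of v^4..v^6 in Q*f:
  v^4: a_4 + q1*a_3 + q2*a_2 + q3*a_1 = 0, i.e. -1387705/1458 + (-274813/2916)*q1 + (-3025/324)*q2 + (-11/12)*q3 = 0.
  v^5: a_5 + q1*a_4 + q2*a_3 + q3*a_2 = 0, i.e. -42043331/4374 + (-1387705/1458)*q1 + (-274813/2916)*q2 + (-3025/324)*q3 = 0.
  v^6: a_6 + q1*a_5 + q2*a_4 + q3*a_3 = 0, i.e. -3821367979/39366 + (-42043331/4374)*q1 + (-1387705/1458)*q2 + (-274813/2916)*q3 = 0.
Solving this linear system: q1 = -4027744/433871, q2 = -10495864/1301613, q3 = -20641762/11714517.
The numerator is Q*f truncated at degree 3: P0 = a_0 = -11/108; P1 = a_1 + q1*a_0 = 1351955/46858068; P2 = a_2 + q1*a_1 + q2*a_0 = -255101/46858068; P3 = a_3 + q1*a_2 + q2*a_1 + q3*a_0 = 10043/15619356.

The Pade approximant has numerator coefficients [-11/108, 1351955/46858068, -255101/46858068, 10043/15619356]; denominator coefficients [1, -4027744/433871, -10495864/1301613, -20641762/11714517].


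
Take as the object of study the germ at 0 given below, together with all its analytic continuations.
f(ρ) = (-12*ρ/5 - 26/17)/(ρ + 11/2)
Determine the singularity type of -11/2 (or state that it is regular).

The denominator factor ρ + 11/2 vanishes at -11/2 and appears to the power 1; the numerator there equals 992/85, nonzero, and no other factor vanishes.
Hence a pole whose order is the multiplicity, 1.

The point is a pole of order 1.


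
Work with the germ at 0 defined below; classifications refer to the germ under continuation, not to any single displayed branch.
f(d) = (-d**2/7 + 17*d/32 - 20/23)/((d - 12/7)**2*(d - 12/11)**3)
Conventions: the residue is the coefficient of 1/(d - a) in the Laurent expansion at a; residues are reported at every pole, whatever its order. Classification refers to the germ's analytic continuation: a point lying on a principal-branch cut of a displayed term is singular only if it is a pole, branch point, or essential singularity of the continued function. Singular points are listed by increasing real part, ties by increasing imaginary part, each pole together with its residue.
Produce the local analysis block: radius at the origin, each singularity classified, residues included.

Denominator factor (d - 12/11)^3: pole of order 3 at 12/11, modulus 12/11.
Denominator factor (d - 12/7)^2: pole of order 2 at 12/7, modulus 12/7.
The radius of convergence is the smallest modulus among the singular points: 12/11.
At the order-3 pole 12/11 set g(d) = (d - (12/11))^3*f(d) = (-d**2/7 + 17*d/32 - 20/23)/(d - 12/7)**2.
Order-3 pole: residue = g''(a)/2; g''(12/11) = -835017491/54263808, so the residue is -835017491/108527616.
At the order-2 pole 12/7 set g(d) = (d - (12/7))^2*f(d) = (-d**2/7 + 17*d/32 - 20/23)/(d - 12/11)**3.
Order-2 pole: residue = g'(a); g'(12/7) = 835017491/108527616, so the residue is 835017491/108527616.
List the singular points by increasing real part (a conjugate pair: the negative imaginary part first).

Radius of convergence at 0: 12/11.
At 12/11: a pole of order 3; residue -835017491/108527616.
At 12/7: a pole of order 2; residue 835017491/108527616.


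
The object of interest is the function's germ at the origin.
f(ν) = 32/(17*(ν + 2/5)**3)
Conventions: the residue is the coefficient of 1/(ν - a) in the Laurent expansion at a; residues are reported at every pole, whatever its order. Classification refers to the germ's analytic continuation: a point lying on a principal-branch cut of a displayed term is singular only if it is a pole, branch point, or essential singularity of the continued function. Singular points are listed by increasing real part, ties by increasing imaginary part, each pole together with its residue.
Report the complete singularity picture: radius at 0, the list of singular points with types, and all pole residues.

Radius of convergence at 0: 2/5.
At -2/5: a pole of order 3; residue 0.

Denominator factor (ν + 2/5)^3: pole of order 3 at -2/5, modulus 2/5.
The radius of convergence is the smallest modulus among the singular points: 2/5.
At the order-3 pole -2/5 set g(ν) = (ν - (-2/5))^3*f(ν) = 32/17.
Order-3 pole: residue = g''(a)/2; g''(-2/5) = 0, so the residue is 0.


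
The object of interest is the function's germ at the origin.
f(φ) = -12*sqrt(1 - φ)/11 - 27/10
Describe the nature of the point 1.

The point is an algebraic (square-root) branch point.

The term (-12/11)*sqrt(1 - φ/(1)) has argument 1 - 1/(1) = 0 at 1: a square-root (algebraic, two-sheeted) branch point; the remaining terms are analytic or single-valued there.


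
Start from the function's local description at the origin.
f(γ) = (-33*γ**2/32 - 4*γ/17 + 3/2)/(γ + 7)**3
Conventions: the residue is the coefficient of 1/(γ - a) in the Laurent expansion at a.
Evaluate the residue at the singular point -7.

The residue is -33/32.

At the order-3 pole -7 set g(γ) = (γ - (-7))^3*f(γ) = -33*γ**2/32 - 4*γ/17 + 3/2.
Order-3 pole: residue = g''(a)/2; g''(-7) = -33/16, so the residue is -33/32.


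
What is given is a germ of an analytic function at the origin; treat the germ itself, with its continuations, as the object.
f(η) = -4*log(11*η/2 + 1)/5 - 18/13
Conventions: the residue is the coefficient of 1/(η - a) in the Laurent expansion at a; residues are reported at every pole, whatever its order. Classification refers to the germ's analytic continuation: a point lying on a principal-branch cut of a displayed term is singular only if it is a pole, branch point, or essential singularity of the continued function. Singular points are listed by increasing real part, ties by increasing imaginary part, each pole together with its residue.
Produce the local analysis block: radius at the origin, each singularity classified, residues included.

Radius of convergence at 0: 2/11.
At -2/11: a logarithmic branch point.

Branch term (-4/5)*log(1 - η/(-2/11)): its argument vanishes at η = -2/11, a logarithmic branch point, modulus 2/11.
The radius of convergence is the smallest modulus among the singular points: 2/11.


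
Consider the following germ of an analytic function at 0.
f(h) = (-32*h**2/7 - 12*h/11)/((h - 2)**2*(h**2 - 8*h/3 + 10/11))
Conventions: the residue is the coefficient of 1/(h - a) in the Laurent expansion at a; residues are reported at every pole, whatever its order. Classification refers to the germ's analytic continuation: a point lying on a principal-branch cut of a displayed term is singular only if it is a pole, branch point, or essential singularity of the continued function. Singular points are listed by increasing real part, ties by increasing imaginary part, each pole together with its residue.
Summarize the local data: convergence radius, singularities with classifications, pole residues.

Denominator factor (h**2 - 8*h/3 + 10/11): discriminant 344/99, real irrational roots 4/3 + (1/33)*sqrt(946) and 4/3 - (1/33)*sqrt(946); poles of order 1, moduli 4/3 + (1/33)*sqrt(946) and 4/3 - (1/33)*sqrt(946).
Denominator factor (h - 2)^2: pole of order 2 at 2, modulus 2.
The radius of convergence is the smallest modulus among the singular points: 4/3 - (1/33)*sqrt(946).
The factor h**2 - 8*h/3 + 10/11 splits as (h - a)(h - a') with a = 4/3 - (1/33)*sqrt(946), a' = 4/3 + (1/33)*sqrt(946). At the order-1 pole a set g(h) = (h - a)*f(h) = [(-32*h**2/7 - 12*h/11)/(h - 2)**2] / (h - a').
Simple pole: residue = g(a) at a = 4/3 - (1/33)*sqrt(946), which is -33837/343 + (47424/14749)*sqrt(946).
At the order-2 pole 2 set g(h) = (h - (2))^2*f(h) = (-32*h**2/7 - 12*h/11)/(h**2 - 8*h/3 + 10/11).
Order-2 pole: residue = g'(a); g'(2) = 67674/343, so the residue is 67674/343.
The factor h**2 - 8*h/3 + 10/11 splits as (h - a)(h - a') with a = 4/3 + (1/33)*sqrt(946), a' = 4/3 - (1/33)*sqrt(946). At the order-1 pole a set g(h) = (h - a)*f(h) = [(-32*h**2/7 - 12*h/11)/(h - 2)**2] / (h - a').
Simple pole: residue = g(a) at a = 4/3 + (1/33)*sqrt(946), which is -33837/343 - (47424/14749)*sqrt(946).
List the singular points by increasing real part (a conjugate pair: the negative imaginary part first).

Radius of convergence at 0: 4/3 - (1/33)*sqrt(946).
At 4/3 - (1/33)*sqrt(946): a pole of order 1; residue -33837/343 + (47424/14749)*sqrt(946).
At 2: a pole of order 2; residue 67674/343.
At 4/3 + (1/33)*sqrt(946): a pole of order 1; residue -33837/343 - (47424/14749)*sqrt(946).


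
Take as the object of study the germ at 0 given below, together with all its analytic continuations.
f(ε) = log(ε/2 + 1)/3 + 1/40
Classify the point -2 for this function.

The term (1/3)*log(1 - ε/(-2)) has argument 1 - -2/(-2) = 0 at -2: a logarithmic (infinitely-sheeted) branch point; the remaining terms are analytic or single-valued there.

The point is a logarithmic branch point.


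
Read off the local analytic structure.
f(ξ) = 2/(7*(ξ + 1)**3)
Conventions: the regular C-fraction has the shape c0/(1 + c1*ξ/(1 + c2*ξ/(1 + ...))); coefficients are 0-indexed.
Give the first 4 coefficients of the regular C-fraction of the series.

The regular C-fraction coefficients are [2/7, 3, -1, 2/3].

Taylor coefficients (expand at 0): a_0 = 2/7, a_1 = -6/7, a_2 = 12/7, a_3 = -20/7.
c0 = a_0 = 2/7. Peel one level at a time: if S = 1 + c*ξ/S' with S'(0) = 1, then c is the ξ-coefficient of S and S' = c*ξ/(S - 1).
S_1 = c0/f = 1 + (3)*ξ + (3)*ξ^2 + ...; c1 = 3.
S_2 = c1*ξ/(S_1 - 1) = 1 + (-1)*ξ + (2/3)*ξ^2 + ...; c2 = -1.
S_3 = c2*ξ/(S_2 - 1) = 1 + (2/3)*ξ + ...; c3 = 2/3.


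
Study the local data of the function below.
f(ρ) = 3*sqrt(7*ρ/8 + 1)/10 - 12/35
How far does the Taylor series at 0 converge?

The radius of convergence is 8/7.

Branch term (3/10)*sqrt(1 - ρ/(-8/7)): its argument vanishes at ρ = -8/7, a square-root branch point, modulus 8/7.
The radius of convergence is the smallest modulus among the singular points: 8/7.


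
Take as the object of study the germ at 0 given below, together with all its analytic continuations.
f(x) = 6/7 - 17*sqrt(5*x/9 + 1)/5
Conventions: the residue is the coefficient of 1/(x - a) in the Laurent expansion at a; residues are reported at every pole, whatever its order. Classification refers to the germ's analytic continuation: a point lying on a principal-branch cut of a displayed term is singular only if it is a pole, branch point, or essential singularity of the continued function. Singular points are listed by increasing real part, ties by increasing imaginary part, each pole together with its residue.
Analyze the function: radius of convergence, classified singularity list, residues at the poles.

Branch term (-17/5)*sqrt(1 - x/(-9/5)): its argument vanishes at x = -9/5, a square-root branch point, modulus 9/5.
The radius of convergence is the smallest modulus among the singular points: 9/5.

Radius of convergence at 0: 9/5.
At -9/5: an algebraic (square-root) branch point.


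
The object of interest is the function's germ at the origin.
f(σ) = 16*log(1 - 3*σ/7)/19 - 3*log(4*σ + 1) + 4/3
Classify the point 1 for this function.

There is no denominator, hence no pole anywhere.
Branch term log(1 - σ/(7/3)): argument at 1 is 4/7, nonzero, so 1 is not its branch point (a point on a principal cut is still regular for the continued germ).
Branch term log(1 - σ/(-1/4)): argument at 1 is 5, nonzero, so 1 is not its branch point (a point on a principal cut is still regular for the continued germ).
So the germ continues analytically to 1.

The point is a regular point.


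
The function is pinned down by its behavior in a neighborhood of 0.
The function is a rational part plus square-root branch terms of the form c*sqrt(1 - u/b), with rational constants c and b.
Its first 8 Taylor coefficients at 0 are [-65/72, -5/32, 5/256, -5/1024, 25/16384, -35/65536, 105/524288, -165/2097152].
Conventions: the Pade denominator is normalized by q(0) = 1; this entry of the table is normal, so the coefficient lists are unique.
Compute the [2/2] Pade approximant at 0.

The Pade approximant has numerator coefficients [-65/72, -95/192, -245/4608]; denominator coefficients [1, 3/8, 1/64].

Taylor coefficients needed (read off): a_0 = -65/72, a_1 = -5/32, a_2 = 5/256, a_3 = -5/1024, a_4 = 25/16384.
Write the denominator as Q(u) = 1 + q1*u + q2*u^2. Requiring Q*f - P = O(u^5) with deg P <= 2 kills the coefficients of u^3..u^4 in Q*f:
  u^3: a_3 + q1*a_2 + q2*a_1 = 0, i.e. -5/1024 + (5/256)*q1 + (-5/32)*q2 = 0.
  u^4: a_4 + q1*a_3 + q2*a_2 = 0, i.e. 25/16384 + (-5/1024)*q1 + (5/256)*q2 = 0.
Solving this linear system: q1 = 3/8, q2 = 1/64.
The numerator is Q*f truncated at degree 2: P0 = a_0 = -65/72; P1 = a_1 + q1*a_0 = -95/192; P2 = a_2 + q1*a_1 + q2*a_0 = -245/4608.


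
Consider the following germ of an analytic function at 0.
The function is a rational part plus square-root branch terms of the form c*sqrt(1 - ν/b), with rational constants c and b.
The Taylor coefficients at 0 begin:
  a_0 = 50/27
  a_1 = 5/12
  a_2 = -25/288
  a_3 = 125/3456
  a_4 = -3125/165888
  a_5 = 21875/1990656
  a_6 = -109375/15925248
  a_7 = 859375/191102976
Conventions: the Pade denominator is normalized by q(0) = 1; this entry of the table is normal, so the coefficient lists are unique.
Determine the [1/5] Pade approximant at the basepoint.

The Pade approximant has numerator coefficients [50/27, 1187556485/970669764]; denominator coefficients [1, 15662215/35950732, -29420925/575211712, 57054125/4601693696, -389153125/110440648704, 576996875/662643892224].

Taylor coefficients needed (read off): a_0 = 50/27, a_1 = 5/12, a_2 = -25/288, a_3 = 125/3456, a_4 = -3125/165888, a_5 = 21875/1990656, a_6 = -109375/15925248.
Write the denominator as Q(ν) = 1 + q1*ν + q2*ν^2 + q3*ν^3 + q4*ν^4 + q5*ν^5. Requiring Q*f - P = O(ν^7) with deg P <= 1 kills the coefficients of ν^2..ν^6 in Q*f:
  ν^2: a_2 + q1*a_1 + q2*a_0 = 0, i.e. -25/288 + (5/12)*q1 + (50/27)*q2 = 0.
  ν^3: a_3 + q1*a_2 + q2*a_1 + q3*a_0 = 0, i.e. 125/3456 + (-25/288)*q1 + (5/12)*q2 + (50/27)*q3 = 0.
  ν^4: a_4 + q1*a_3 + q2*a_2 + q3*a_1 + q4*a_0 = 0, i.e. -3125/165888 + (125/3456)*q1 + (-25/288)*q2 + (5/12)*q3 + (50/27)*q4 = 0.
  ν^5: a_5 + q1*a_4 + q2*a_3 + q3*a_2 + q4*a_1 + q5*a_0 = 0, i.e. 21875/1990656 + (-3125/165888)*q1 + (125/3456)*q2 + (-25/288)*q3 + (5/12)*q4 + (50/27)*q5 = 0.
  ν^6: a_6 + q1*a_5 + q2*a_4 + q3*a_3 + q4*a_2 + q5*a_1 = 0, i.e. -109375/15925248 + (21875/1990656)*q1 + (-3125/165888)*q2 + (125/3456)*q3 + (-25/288)*q4 + (5/12)*q5 = 0.
Solving this linear system: q1 = 15662215/35950732, q2 = -29420925/575211712, q3 = 57054125/4601693696, q4 = -389153125/110440648704, q5 = 576996875/662643892224.
The numerator is Q*f truncated at degree 1: P0 = a_0 = 50/27; P1 = a_1 + q1*a_0 = 1187556485/970669764.
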